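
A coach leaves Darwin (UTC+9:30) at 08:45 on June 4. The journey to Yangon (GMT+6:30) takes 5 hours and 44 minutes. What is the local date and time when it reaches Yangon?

11:29 on June 4

Convert departure to UTC: 08:45 − 9:30 = 23:15 UTC on Jun 3.
Add 5 hours 44 minutes travel time → 04:59 UTC (Jun 4).
Yangon is UTC+6:30, so local arrival = 04:59 + 6:30 = 11:29 on Jun 4.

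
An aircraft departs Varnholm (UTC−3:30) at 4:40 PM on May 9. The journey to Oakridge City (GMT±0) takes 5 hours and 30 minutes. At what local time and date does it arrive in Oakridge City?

1:40 AM on May 10

Convert departure to UTC: 4:40 PM + 3:30 = 8:10 PM UTC on May 9.
Add 5 hours 30 minutes travel time → 1:40 AM UTC (May 10).
Oakridge City is UTC+0, so local arrival is the same: 1:40 AM on May 10.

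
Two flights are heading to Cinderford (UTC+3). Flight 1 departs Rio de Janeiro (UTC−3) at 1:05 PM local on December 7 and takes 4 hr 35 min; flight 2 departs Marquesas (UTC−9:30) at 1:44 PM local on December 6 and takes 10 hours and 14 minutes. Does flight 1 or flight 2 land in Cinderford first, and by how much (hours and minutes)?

the second, by 11 hours 12 minutes

Flight 1 in UTC: 1:05 PM + 3:00 = 4:05 PM on Dec 7.
+4 hours and 35 minutes → arrive 8:40 PM UTC on Dec 7.
Flight 2 in UTC: 1:44 PM + 9:30 = 11:14 PM on Dec 6.
+10 hours 14 minutes → arrive 9:28 AM UTC on Dec 7.
Flight 2 lands earlier by 11 hours 12 minutes.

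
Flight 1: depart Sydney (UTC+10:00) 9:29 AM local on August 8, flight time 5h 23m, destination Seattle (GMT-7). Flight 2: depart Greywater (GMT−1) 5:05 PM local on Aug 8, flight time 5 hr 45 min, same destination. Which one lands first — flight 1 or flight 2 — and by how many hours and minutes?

Flight 1 in UTC: 9:29 AM − 10:00 = 11:29 PM on Aug 7.
+5 hours 23 minutes → arrive 4:52 AM UTC on Aug 8.
Flight 2 in UTC: 5:05 PM + 1:00 = 6:05 PM on Aug 8.
+5 hours 45 minutes → arrive 11:50 PM UTC on Aug 8.
Flight 1 lands earlier by 18 hours 58 minutes.

the first, by 18 hours 58 minutes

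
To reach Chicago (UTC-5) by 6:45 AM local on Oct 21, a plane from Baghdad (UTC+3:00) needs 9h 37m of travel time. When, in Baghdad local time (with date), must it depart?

Target arrival in UTC: 6:45 AM + 5:00 = 11:45 AM on Oct 21.
Subtract 9 hours and 37 minutes → departure 2:08 AM UTC on Oct 21.
Baghdad is UTC+3:00: 2:08 AM + 3:00 = 5:08 AM on Oct 21.

5:08 AM on Oct 21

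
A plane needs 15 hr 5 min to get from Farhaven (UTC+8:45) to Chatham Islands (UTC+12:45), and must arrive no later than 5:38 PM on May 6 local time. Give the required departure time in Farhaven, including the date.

10:33 PM on May 5

Target arrival in UTC: 5:38 PM − 12:45 = 4:53 AM on May 6.
Subtract 15 hours 5 minutes → departure 1:48 PM UTC on May 5.
Farhaven is UTC+8:45: 1:48 PM + 8:45 = 10:33 PM on May 5.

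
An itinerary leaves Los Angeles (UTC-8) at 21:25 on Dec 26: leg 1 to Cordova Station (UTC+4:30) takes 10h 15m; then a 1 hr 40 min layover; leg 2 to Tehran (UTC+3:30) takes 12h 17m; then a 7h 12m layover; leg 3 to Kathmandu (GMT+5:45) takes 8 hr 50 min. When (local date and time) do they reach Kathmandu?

03:24 on December 29

Convert departure to UTC: 21:25 + 8:00 = 05:25 UTC on Dec 27.
Add 10 hours 15 minutes leg 1 → 15:40 UTC.
Add 1 hour and 40 minutes layover in Cordova Station → 17:20 UTC.
Add 12 hours and 17 minutes leg 2 → 05:37 UTC (Dec 28).
Add 7 hours 12 minutes layover in Tehran → 12:49 UTC.
Add 8 hours 50 minutes leg 3 → 21:39 UTC.
Kathmandu is UTC+5:45, so local arrival = 21:39 + 5:45 = 03:24 on Dec 29.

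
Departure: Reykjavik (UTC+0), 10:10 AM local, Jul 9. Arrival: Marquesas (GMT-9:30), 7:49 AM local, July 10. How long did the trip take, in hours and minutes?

31 hours 9 minutes

Departure is already UTC: 10:10 AM on Jul 9.
Arrival in UTC: 7:49 AM + 9:30 = 5:19 PM on Jul 10.
Elapsed = 5:19 PM − 10:10 AM (+1 day) = 31 hours 9 minutes.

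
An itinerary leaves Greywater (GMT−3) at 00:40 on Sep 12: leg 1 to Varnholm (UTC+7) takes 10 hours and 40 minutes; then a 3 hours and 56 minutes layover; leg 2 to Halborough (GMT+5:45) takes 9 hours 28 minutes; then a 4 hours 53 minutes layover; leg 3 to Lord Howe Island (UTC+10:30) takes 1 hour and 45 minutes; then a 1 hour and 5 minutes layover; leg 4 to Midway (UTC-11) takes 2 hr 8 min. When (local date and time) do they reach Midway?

02:35 on Sep 13

Convert departure to UTC: 00:40 + 3:00 = 03:40 UTC on Sep 12.
Add 10 hours 40 minutes leg 1 → 14:20 UTC.
Add 3 hours 56 minutes layover in Varnholm → 18:16 UTC.
Add 9 hours 28 minutes leg 2 → 03:44 UTC (Sep 13).
Add 4 hours 53 minutes layover in Halborough → 08:37 UTC.
Add 1 hour and 45 minutes leg 3 → 10:22 UTC.
Add 1 hour 5 minutes layover in Lord Howe Island → 11:27 UTC.
Add 2 hours 8 minutes leg 4 → 13:35 UTC.
Midway is UTC−11:00, so local arrival = 13:35 − 11:00 = 02:35 on Sep 13.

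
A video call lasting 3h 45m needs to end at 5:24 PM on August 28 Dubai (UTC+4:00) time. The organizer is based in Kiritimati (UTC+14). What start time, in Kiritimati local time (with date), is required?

11:39 PM on August 28

Target end time in UTC: 5:24 PM − 4:00 = 1:24 PM on Aug 28.
Subtract 3 hours 45 minutes → start 9:39 AM UTC on Aug 28.
Kiritimati is UTC+14:00: 9:39 AM + 14:00 = 11:39 PM on Aug 28.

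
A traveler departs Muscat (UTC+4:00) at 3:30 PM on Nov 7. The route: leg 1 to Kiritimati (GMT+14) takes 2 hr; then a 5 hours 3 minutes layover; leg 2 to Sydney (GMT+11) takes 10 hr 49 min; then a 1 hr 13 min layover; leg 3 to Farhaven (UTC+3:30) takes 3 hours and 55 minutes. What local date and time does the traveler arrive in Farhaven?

2:00 PM on Nov 8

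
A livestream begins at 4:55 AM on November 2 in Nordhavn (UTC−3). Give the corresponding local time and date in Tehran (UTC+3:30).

Tehran is 6:30 ahead of Nordhavn.
Shift by the zone difference: 4:55 AM + 6:30 = 11:25 AM on Nov 2 in Tehran.

11:25 AM on Nov 2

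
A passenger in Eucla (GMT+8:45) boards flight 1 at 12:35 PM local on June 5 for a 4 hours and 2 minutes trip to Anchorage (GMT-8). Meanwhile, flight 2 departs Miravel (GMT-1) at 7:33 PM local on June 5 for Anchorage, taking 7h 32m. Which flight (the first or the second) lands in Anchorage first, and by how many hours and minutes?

the first, by 20 hours 13 minutes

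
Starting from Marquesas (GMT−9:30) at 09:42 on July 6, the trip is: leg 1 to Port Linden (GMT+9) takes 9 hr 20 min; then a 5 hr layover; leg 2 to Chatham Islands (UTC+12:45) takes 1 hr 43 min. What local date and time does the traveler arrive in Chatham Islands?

00:00 on July 8

Convert departure to UTC: 09:42 + 9:30 = 19:12 UTC on Jul 6.
Add 9 hours 20 minutes leg 1 → 04:32 UTC (Jul 7).
Add 5 hours layover in Port Linden → 09:32 UTC.
Add 1 hour 43 minutes leg 2 → 11:15 UTC.
Chatham Islands is UTC+12:45, so local arrival = 11:15 + 12:45 = 00:00 on Jul 8.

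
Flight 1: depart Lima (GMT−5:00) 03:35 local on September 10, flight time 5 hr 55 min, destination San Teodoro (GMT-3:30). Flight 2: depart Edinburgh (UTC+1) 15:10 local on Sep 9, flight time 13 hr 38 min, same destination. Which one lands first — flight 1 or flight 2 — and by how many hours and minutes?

Flight 1 in UTC: 03:35 + 5:00 = 08:35 on Sep 10.
+5 hours and 55 minutes → arrive 14:30 UTC on Sep 10.
Flight 2 in UTC: 15:10 − 1:00 = 14:10 on Sep 9.
+13 hours 38 minutes → arrive 03:48 UTC on Sep 10.
Flight 2 lands earlier by 10 hours 42 minutes.

the second, by 10 hours 42 minutes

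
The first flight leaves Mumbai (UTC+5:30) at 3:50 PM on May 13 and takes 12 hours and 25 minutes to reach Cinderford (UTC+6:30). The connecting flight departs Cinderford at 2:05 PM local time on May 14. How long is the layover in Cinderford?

8 hours 50 minutes

Convert departure to UTC: 3:50 PM − 5:30 = 10:20 AM UTC on May 13.
Add 12 hours 25 minutes flight time → 10:45 PM UTC.
Cinderford is UTC+6:30, so local arrival = 10:45 PM + 6:30 = 5:15 AM on May 14.
Layover = 2:05 PM − 5:15 AM = 8 hours 50 minutes.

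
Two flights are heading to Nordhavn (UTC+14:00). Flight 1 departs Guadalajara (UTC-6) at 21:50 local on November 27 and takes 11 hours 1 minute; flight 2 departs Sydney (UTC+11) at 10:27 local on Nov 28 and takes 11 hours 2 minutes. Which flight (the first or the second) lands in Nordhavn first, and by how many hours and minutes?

the second, by 4 hours 22 minutes

Flight 1 in UTC: 21:50 + 6:00 = 03:50 on Nov 28.
+11 hours and 1 minute → arrive 14:51 UTC on Nov 28.
Flight 2 in UTC: 10:27 − 11:00 = 23:27 on Nov 27.
+11 hours and 2 minutes → arrive 10:29 UTC on Nov 28.
Flight 2 lands earlier by 4 hours 22 minutes.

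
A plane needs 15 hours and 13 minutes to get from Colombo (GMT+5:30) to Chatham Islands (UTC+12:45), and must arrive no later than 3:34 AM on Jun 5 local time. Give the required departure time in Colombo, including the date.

Target arrival in UTC: 3:34 AM − 12:45 = 2:49 PM on Jun 4.
Subtract 15 hours and 13 minutes → departure 11:36 PM UTC on Jun 3.
Colombo is UTC+5:30: 11:36 PM + 5:30 = 5:06 AM on Jun 4.

5:06 AM on June 4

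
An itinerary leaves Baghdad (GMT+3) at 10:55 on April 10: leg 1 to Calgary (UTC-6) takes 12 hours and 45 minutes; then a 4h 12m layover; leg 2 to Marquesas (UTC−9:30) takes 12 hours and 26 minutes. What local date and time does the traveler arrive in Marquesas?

Convert departure to UTC: 10:55 − 3:00 = 07:55 UTC on Apr 10.
Add 12 hours and 45 minutes leg 1 → 20:40 UTC.
Add 4 hours 12 minutes layover in Calgary → 00:52 UTC (Apr 11).
Add 12 hours and 26 minutes leg 2 → 13:18 UTC.
Marquesas is UTC−9:30, so local arrival = 13:18 − 9:30 = 03:48 on Apr 11.

03:48 on April 11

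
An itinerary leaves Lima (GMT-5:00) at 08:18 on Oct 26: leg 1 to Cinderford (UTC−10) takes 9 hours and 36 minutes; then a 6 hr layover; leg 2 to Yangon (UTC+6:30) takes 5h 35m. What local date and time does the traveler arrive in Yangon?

16:59 on October 27

Convert departure to UTC: 08:18 + 5:00 = 13:18 UTC on Oct 26.
Add 9 hours 36 minutes leg 1 → 22:54 UTC.
Add 6 hours layover in Cinderford → 04:54 UTC (Oct 27).
Add 5 hours 35 minutes leg 2 → 10:29 UTC.
Yangon is UTC+6:30, so local arrival = 10:29 + 6:30 = 16:59 on Oct 27.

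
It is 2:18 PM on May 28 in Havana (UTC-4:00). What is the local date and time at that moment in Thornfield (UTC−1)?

5:18 PM on May 28

In UTC: 2:18 PM + 4:00 = 6:18 PM on May 28.
Thornfield is UTC−1:00: 6:18 PM − 1:00 = 5:18 PM on May 28.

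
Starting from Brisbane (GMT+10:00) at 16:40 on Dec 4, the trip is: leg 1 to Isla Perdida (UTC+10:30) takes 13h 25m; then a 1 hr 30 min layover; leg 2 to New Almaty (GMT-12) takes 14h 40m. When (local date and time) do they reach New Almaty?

Convert departure to UTC: 16:40 − 10:00 = 06:40 UTC on Dec 4.
Add 13 hours 25 minutes leg 1 → 20:05 UTC.
Add 1 hour 30 minutes layover in Isla Perdida → 21:35 UTC.
Add 14 hours and 40 minutes leg 2 → 12:15 UTC (Dec 5).
New Almaty is UTC−12:00, so local arrival = 12:15 − 12:00 = 00:15 on Dec 5.

00:15 on December 5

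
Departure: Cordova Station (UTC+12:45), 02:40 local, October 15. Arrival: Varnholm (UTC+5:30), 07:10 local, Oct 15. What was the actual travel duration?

11 hours 45 minutes

Departure in UTC: 02:40 − 12:45 = 13:55 on Oct 14.
Arrival in UTC: 07:10 − 5:30 = 01:40 on Oct 15.
Elapsed = 01:40 − 13:55 (+1 day) = 11 hours 45 minutes.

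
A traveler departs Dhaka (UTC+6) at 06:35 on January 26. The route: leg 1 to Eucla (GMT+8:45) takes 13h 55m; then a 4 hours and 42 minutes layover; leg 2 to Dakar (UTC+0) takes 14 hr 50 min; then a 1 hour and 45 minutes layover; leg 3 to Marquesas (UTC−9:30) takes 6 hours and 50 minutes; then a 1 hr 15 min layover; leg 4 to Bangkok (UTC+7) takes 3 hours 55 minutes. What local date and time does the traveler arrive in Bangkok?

Convert departure to UTC: 06:35 − 6:00 = 00:35 UTC on Jan 26.
Add 13 hours 55 minutes leg 1 → 14:30 UTC.
Add 4 hours 42 minutes layover in Eucla → 19:12 UTC.
Add 14 hours and 50 minutes leg 2 → 10:02 UTC (Jan 27).
Add 1 hour and 45 minutes layover in Dakar → 11:47 UTC.
Add 6 hours and 50 minutes leg 3 → 18:37 UTC.
Add 1 hour and 15 minutes layover in Marquesas → 19:52 UTC.
Add 3 hours and 55 minutes leg 4 → 23:47 UTC.
Bangkok is UTC+7:00, so local arrival = 23:47 + 7:00 = 06:47 on Jan 28.

06:47 on Jan 28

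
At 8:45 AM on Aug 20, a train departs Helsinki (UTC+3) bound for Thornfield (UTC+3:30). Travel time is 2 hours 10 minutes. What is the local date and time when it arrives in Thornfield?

Thornfield is 0:30 ahead of Helsinki.
After 2 hours and 10 minutes it is 10:55 AM in Helsinki.
Shift by the zone difference: 10:55 AM + 0:30 = 11:25 AM on Aug 20 in Thornfield.

11:25 AM on August 20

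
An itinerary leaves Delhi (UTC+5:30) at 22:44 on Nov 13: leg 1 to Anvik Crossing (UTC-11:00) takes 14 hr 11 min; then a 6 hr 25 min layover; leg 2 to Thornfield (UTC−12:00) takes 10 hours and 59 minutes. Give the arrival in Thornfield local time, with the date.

Convert departure to UTC: 22:44 − 5:30 = 17:14 UTC on Nov 13.
Add 14 hours 11 minutes leg 1 → 07:25 UTC (Nov 14).
Add 6 hours 25 minutes layover in Anvik Crossing → 13:50 UTC.
Add 10 hours 59 minutes leg 2 → 00:49 UTC (Nov 15).
Thornfield is UTC−12:00, so local arrival = 00:49 − 12:00 = 12:49 on Nov 14.

12:49 on November 14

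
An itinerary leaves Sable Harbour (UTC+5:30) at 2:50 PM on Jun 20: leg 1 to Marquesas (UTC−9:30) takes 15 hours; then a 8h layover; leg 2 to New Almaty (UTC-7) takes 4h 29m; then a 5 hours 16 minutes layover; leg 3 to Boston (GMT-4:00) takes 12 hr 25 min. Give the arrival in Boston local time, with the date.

2:30 AM on Jun 22

Convert departure to UTC: 2:50 PM − 5:30 = 9:20 AM UTC on Jun 20.
Add 15 hours leg 1 → 12:20 AM UTC (Jun 21).
Add 8 hours layover in Marquesas → 8:20 AM UTC.
Add 4 hours 29 minutes leg 2 → 12:49 PM UTC.
Add 5 hours and 16 minutes layover in New Almaty → 6:05 PM UTC.
Add 12 hours and 25 minutes leg 3 → 6:30 AM UTC (Jun 22).
Boston is UTC−4:00, so local arrival = 6:30 AM − 4:00 = 2:30 AM on Jun 22.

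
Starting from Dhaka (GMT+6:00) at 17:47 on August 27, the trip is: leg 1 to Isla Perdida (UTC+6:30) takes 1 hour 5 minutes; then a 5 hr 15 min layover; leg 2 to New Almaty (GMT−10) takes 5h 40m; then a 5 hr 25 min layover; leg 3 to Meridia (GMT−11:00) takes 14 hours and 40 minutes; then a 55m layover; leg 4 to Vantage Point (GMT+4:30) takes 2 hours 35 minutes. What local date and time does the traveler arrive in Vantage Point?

Convert departure to UTC: 17:47 − 6:00 = 11:47 UTC on Aug 27.
Add 1 hour and 5 minutes leg 1 → 12:52 UTC.
Add 5 hours and 15 minutes layover in Isla Perdida → 18:07 UTC.
Add 5 hours 40 minutes leg 2 → 23:47 UTC.
Add 5 hours 25 minutes layover in New Almaty → 05:12 UTC (Aug 28).
Add 14 hours and 40 minutes leg 3 → 19:52 UTC.
Add 55 minutes layover in Meridia → 20:47 UTC.
Add 2 hours and 35 minutes leg 4 → 23:22 UTC.
Vantage Point is UTC+4:30, so local arrival = 23:22 + 4:30 = 03:52 on Aug 29.

03:52 on August 29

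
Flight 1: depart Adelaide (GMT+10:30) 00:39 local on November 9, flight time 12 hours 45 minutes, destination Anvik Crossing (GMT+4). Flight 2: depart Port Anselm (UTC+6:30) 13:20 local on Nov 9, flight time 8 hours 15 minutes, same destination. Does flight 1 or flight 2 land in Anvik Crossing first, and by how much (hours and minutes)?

the first, by 12 hours 11 minutes

Flight 1 in UTC: 00:39 − 10:30 = 14:09 on Nov 8.
+12 hours and 45 minutes → arrive 02:54 UTC on Nov 9.
Flight 2 in UTC: 13:20 − 6:30 = 06:50 on Nov 9.
+8 hours 15 minutes → arrive 15:05 UTC on Nov 9.
Flight 1 lands earlier by 12 hours 11 minutes.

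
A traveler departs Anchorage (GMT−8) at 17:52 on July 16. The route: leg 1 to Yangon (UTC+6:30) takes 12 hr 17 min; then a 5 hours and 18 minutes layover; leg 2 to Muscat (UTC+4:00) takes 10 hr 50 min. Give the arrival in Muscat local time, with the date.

Convert departure to UTC: 17:52 + 8:00 = 01:52 UTC on Jul 17.
Add 12 hours and 17 minutes leg 1 → 14:09 UTC.
Add 5 hours 18 minutes layover in Yangon → 19:27 UTC.
Add 10 hours and 50 minutes leg 2 → 06:17 UTC (Jul 18).
Muscat is UTC+4:00, so local arrival = 06:17 + 4:00 = 10:17 on Jul 18.

10:17 on July 18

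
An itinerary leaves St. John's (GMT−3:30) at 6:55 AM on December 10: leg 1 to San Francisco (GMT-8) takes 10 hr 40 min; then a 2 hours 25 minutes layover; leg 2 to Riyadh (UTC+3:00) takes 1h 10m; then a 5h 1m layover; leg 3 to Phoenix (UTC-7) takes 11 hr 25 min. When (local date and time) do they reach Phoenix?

10:06 AM on December 11

Convert departure to UTC: 6:55 AM + 3:30 = 10:25 AM UTC on Dec 10.
Add 10 hours 40 minutes leg 1 → 9:05 PM UTC.
Add 2 hours 25 minutes layover in San Francisco → 11:30 PM UTC.
Add 1 hour and 10 minutes leg 2 → 12:40 AM UTC (Dec 11).
Add 5 hours 1 minute layover in Riyadh → 5:41 AM UTC.
Add 11 hours and 25 minutes leg 3 → 5:06 PM UTC.
Phoenix is UTC−7:00, so local arrival = 5:06 PM − 7:00 = 10:06 AM on Dec 11.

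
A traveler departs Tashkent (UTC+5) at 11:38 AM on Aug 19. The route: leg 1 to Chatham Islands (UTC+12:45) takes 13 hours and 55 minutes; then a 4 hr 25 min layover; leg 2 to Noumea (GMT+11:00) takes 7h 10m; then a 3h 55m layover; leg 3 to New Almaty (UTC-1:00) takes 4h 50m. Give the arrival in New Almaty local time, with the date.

3:53 PM on August 20

Convert departure to UTC: 11:38 AM − 5:00 = 6:38 AM UTC on Aug 19.
Add 13 hours 55 minutes leg 1 → 8:33 PM UTC.
Add 4 hours and 25 minutes layover in Chatham Islands → 12:58 AM UTC (Aug 20).
Add 7 hours 10 minutes leg 2 → 8:08 AM UTC.
Add 3 hours and 55 minutes layover in Noumea → 12:03 PM UTC.
Add 4 hours and 50 minutes leg 3 → 4:53 PM UTC.
New Almaty is UTC−1:00, so local arrival = 4:53 PM − 1:00 = 3:53 PM on Aug 20.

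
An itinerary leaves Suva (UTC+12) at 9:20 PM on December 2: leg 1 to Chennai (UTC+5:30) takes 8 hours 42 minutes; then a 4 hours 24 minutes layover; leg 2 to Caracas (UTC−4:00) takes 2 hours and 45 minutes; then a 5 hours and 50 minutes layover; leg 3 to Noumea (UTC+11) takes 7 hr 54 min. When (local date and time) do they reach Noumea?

1:55 AM on December 4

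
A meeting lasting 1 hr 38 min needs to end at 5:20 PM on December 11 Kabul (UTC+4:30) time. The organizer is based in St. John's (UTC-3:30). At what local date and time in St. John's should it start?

Target end time in UTC: 5:20 PM − 4:30 = 12:50 PM on Dec 11.
Subtract 1 hour and 38 minutes → start 11:12 AM UTC on Dec 11.
St. John's is UTC−3:30: 11:12 AM − 3:30 = 7:42 AM on Dec 11.

7:42 AM on December 11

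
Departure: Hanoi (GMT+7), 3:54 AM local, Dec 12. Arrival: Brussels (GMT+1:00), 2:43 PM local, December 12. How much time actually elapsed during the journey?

16 hours 49 minutes

Brussels is 6:00 behind Hanoi.
Clock-face elapsed time (ignoring zones) is 10 hours 49 minutes.
Actual elapsed = 10 hours 49 minutes + 6:00 = 16 hours 49 minutes.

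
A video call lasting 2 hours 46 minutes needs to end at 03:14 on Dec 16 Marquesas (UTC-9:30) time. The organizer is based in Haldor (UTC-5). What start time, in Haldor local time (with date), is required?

04:58 on Dec 16

Target end time in UTC: 03:14 + 9:30 = 12:44 on Dec 16.
Subtract 2 hours 46 minutes → start 09:58 UTC on Dec 16.
Haldor is UTC−5:00: 09:58 − 5:00 = 04:58 on Dec 16.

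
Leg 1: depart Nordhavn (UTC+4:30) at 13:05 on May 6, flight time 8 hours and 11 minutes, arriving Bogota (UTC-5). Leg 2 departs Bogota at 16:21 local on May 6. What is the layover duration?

Convert departure to UTC: 13:05 − 4:30 = 08:35 UTC on May 6.
Add 8 hours and 11 minutes flight time → 16:46 UTC.
Bogota is UTC−5:00, so local arrival = 16:46 − 5:00 = 11:46 on May 6.
Layover = 16:21 − 11:46 = 4 hours 35 minutes.

4 hours 35 minutes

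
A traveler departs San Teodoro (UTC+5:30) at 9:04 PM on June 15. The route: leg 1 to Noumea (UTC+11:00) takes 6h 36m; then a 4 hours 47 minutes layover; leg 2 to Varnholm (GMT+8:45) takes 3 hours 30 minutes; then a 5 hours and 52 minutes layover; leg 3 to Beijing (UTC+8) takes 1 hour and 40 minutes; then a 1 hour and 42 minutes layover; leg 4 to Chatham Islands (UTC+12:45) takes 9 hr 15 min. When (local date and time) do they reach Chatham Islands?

Convert departure to UTC: 9:04 PM − 5:30 = 3:34 PM UTC on Jun 15.
Add 6 hours and 36 minutes leg 1 → 10:10 PM UTC.
Add 4 hours 47 minutes layover in Noumea → 2:57 AM UTC (Jun 16).
Add 3 hours and 30 minutes leg 2 → 6:27 AM UTC.
Add 5 hours and 52 minutes layover in Varnholm → 12:19 PM UTC.
Add 1 hour and 40 minutes leg 3 → 1:59 PM UTC.
Add 1 hour and 42 minutes layover in Beijing → 3:41 PM UTC.
Add 9 hours and 15 minutes leg 4 → 12:56 AM UTC (Jun 17).
Chatham Islands is UTC+12:45, so local arrival = 12:56 AM + 12:45 = 1:41 PM on Jun 17.

1:41 PM on Jun 17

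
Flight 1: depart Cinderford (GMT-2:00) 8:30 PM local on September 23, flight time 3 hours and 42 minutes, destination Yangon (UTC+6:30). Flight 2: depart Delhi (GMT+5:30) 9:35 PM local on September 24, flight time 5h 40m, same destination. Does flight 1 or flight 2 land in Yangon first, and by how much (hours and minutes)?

Flight 1 in UTC: 8:30 PM + 2:00 = 10:30 PM on Sep 23.
+3 hours 42 minutes → arrive 2:12 AM UTC on Sep 24.
Flight 2 in UTC: 9:35 PM − 5:30 = 4:05 PM on Sep 24.
+5 hours 40 minutes → arrive 9:45 PM UTC on Sep 24.
Flight 1 lands earlier by 19 hours 33 minutes.

the first, by 19 hours 33 minutes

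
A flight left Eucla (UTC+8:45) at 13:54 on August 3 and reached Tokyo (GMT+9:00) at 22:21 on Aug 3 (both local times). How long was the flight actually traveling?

Departure in UTC: 13:54 − 8:45 = 05:09 on Aug 3.
Arrival in UTC: 22:21 − 9:00 = 13:21 on Aug 3.
Elapsed = 13:21 − 05:09 = 8 hours 12 minutes.

8 hours 12 minutes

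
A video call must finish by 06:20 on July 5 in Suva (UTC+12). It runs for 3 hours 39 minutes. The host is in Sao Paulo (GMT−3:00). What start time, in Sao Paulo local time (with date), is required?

11:41 on July 4

Target end time in UTC: 06:20 − 12:00 = 18:20 on Jul 4.
Subtract 3 hours and 39 minutes → start 14:41 UTC on Jul 4.
Sao Paulo is UTC−3:00: 14:41 − 3:00 = 11:41 on Jul 4.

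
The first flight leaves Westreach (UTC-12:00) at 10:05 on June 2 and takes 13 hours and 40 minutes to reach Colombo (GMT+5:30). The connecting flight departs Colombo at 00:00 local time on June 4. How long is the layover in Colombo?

6 hours 45 minutes

Convert departure to UTC: 10:05 + 12:00 = 22:05 UTC on Jun 2.
Add 13 hours and 40 minutes flight time → 11:45 UTC (Jun 3).
Colombo is UTC+5:30, so local arrival = 11:45 + 5:30 = 17:15 on Jun 3.
Layover = 00:00 − 17:15 (+1 day) = 6 hours 45 minutes.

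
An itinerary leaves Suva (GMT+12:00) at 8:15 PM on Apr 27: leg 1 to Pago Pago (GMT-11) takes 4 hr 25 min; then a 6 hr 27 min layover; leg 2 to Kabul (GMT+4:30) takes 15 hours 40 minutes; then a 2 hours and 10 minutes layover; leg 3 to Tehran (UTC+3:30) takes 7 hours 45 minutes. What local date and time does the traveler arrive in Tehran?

12:12 AM on April 29

Convert departure to UTC: 8:15 PM − 12:00 = 8:15 AM UTC on Apr 27.
Add 4 hours 25 minutes leg 1 → 12:40 PM UTC.
Add 6 hours 27 minutes layover in Pago Pago → 7:07 PM UTC.
Add 15 hours and 40 minutes leg 2 → 10:47 AM UTC (Apr 28).
Add 2 hours 10 minutes layover in Kabul → 12:57 PM UTC.
Add 7 hours 45 minutes leg 3 → 8:42 PM UTC.
Tehran is UTC+3:30, so local arrival = 8:42 PM + 3:30 = 12:12 AM on Apr 29.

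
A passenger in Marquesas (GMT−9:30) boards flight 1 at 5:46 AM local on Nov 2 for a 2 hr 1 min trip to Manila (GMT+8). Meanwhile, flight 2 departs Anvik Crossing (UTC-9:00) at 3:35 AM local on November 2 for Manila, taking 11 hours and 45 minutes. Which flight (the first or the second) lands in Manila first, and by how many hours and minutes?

the first, by 7 hours 3 minutes

Flight 1 in UTC: 5:46 AM + 9:30 = 3:16 PM on Nov 2.
+2 hours and 1 minute → arrive 5:17 PM UTC on Nov 2.
Flight 2 in UTC: 3:35 AM + 9:00 = 12:35 PM on Nov 2.
+11 hours 45 minutes → arrive 12:20 AM UTC on Nov 3.
Flight 1 lands earlier by 7 hours 3 minutes.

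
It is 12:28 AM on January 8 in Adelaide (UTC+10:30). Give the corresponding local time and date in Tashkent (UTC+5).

In UTC: 12:28 AM − 10:30 = 1:58 PM on Jan 7.
Tashkent is UTC+5:00: 1:58 PM + 5:00 = 6:58 PM on Jan 7.

6:58 PM on January 7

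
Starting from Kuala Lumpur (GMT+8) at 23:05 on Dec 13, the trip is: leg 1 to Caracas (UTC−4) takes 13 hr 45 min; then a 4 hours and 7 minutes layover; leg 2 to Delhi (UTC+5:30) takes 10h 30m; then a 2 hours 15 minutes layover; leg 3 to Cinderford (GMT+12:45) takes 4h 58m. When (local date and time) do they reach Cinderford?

15:25 on December 15

Convert departure to UTC: 23:05 − 8:00 = 15:05 UTC on Dec 13.
Add 13 hours 45 minutes leg 1 → 04:50 UTC (Dec 14).
Add 4 hours 7 minutes layover in Caracas → 08:57 UTC.
Add 10 hours 30 minutes leg 2 → 19:27 UTC.
Add 2 hours 15 minutes layover in Delhi → 21:42 UTC.
Add 4 hours 58 minutes leg 3 → 02:40 UTC (Dec 15).
Cinderford is UTC+12:45, so local arrival = 02:40 + 12:45 = 15:25 on Dec 15.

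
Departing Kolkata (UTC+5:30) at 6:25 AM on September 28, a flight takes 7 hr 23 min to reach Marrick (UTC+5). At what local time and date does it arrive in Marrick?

1:18 PM on Sep 28

Convert departure to UTC: 6:25 AM − 5:30 = 12:55 AM UTC on Sep 28.
Add 7 hours 23 minutes travel time → 8:18 AM UTC.
Marrick is UTC+5:00, so local arrival = 8:18 AM + 5:00 = 1:18 PM on Sep 28.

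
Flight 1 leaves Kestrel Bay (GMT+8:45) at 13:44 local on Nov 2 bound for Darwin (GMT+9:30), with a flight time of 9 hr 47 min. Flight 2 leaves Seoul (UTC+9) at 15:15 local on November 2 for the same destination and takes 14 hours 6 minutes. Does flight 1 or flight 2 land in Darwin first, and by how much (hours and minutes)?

the first, by 5 hours 35 minutes

Flight 1 in UTC: 13:44 − 8:45 = 04:59 on Nov 2.
+9 hours and 47 minutes → arrive 14:46 UTC on Nov 2.
Flight 2 in UTC: 15:15 − 9:00 = 06:15 on Nov 2.
+14 hours and 6 minutes → arrive 20:21 UTC on Nov 2.
Flight 1 lands earlier by 5 hours 35 minutes.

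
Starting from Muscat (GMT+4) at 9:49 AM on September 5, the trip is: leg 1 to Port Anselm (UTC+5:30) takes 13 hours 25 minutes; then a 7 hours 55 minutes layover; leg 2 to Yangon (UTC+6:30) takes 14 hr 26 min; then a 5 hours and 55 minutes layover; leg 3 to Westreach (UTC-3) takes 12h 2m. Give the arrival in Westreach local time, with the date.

Convert departure to UTC: 9:49 AM − 4:00 = 5:49 AM UTC on Sep 5.
Add 13 hours 25 minutes leg 1 → 7:14 PM UTC.
Add 7 hours and 55 minutes layover in Port Anselm → 3:09 AM UTC (Sep 6).
Add 14 hours and 26 minutes leg 2 → 5:35 PM UTC.
Add 5 hours and 55 minutes layover in Yangon → 11:30 PM UTC.
Add 12 hours and 2 minutes leg 3 → 11:32 AM UTC (Sep 7).
Westreach is UTC−3:00, so local arrival = 11:32 AM − 3:00 = 8:32 AM on Sep 7.

8:32 AM on September 7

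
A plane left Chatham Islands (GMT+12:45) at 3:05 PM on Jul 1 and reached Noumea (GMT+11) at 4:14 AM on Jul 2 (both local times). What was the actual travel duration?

14 hours 54 minutes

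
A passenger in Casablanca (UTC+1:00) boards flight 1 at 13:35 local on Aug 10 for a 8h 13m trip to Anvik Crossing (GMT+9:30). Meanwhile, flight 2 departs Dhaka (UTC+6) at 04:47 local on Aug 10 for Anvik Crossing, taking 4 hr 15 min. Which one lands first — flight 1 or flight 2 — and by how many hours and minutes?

Flight 1 in UTC: 13:35 − 1:00 = 12:35 on Aug 10.
+8 hours and 13 minutes → arrive 20:48 UTC on Aug 10.
Flight 2 in UTC: 04:47 − 6:00 = 22:47 on Aug 9.
+4 hours and 15 minutes → arrive 03:02 UTC on Aug 10.
Flight 2 lands earlier by 17 hours 46 minutes.

the second, by 17 hours 46 minutes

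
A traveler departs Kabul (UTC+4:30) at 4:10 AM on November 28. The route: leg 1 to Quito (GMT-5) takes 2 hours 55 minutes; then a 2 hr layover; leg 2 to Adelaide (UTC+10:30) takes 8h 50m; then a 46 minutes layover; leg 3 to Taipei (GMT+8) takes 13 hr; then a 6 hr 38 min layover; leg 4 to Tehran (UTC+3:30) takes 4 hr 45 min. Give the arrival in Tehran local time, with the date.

6:04 PM on November 29

Convert departure to UTC: 4:10 AM − 4:30 = 11:40 PM UTC on Nov 27.
Add 2 hours 55 minutes leg 1 → 2:35 AM UTC (Nov 28).
Add 2 hours layover in Quito → 4:35 AM UTC.
Add 8 hours and 50 minutes leg 2 → 1:25 PM UTC.
Add 46 minutes layover in Adelaide → 2:11 PM UTC.
Add 13 hours leg 3 → 3:11 AM UTC (Nov 29).
Add 6 hours and 38 minutes layover in Taipei → 9:49 AM UTC.
Add 4 hours and 45 minutes leg 4 → 2:34 PM UTC.
Tehran is UTC+3:30, so local arrival = 2:34 PM + 3:30 = 6:04 PM on Nov 29.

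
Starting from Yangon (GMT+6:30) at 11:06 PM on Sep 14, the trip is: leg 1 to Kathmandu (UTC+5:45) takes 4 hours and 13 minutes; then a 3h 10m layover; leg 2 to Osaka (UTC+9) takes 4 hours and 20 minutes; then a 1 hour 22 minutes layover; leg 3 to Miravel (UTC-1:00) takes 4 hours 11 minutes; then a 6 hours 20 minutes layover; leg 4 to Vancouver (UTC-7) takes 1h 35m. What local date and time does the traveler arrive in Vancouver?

10:47 AM on September 15

Convert departure to UTC: 11:06 PM − 6:30 = 4:36 PM UTC on Sep 14.
Add 4 hours and 13 minutes leg 1 → 8:49 PM UTC.
Add 3 hours 10 minutes layover in Kathmandu → 11:59 PM UTC.
Add 4 hours 20 minutes leg 2 → 4:19 AM UTC (Sep 15).
Add 1 hour and 22 minutes layover in Osaka → 5:41 AM UTC.
Add 4 hours and 11 minutes leg 3 → 9:52 AM UTC.
Add 6 hours and 20 minutes layover in Miravel → 4:12 PM UTC.
Add 1 hour 35 minutes leg 4 → 5:47 PM UTC.
Vancouver is UTC−7:00, so local arrival = 5:47 PM − 7:00 = 10:47 AM on Sep 15.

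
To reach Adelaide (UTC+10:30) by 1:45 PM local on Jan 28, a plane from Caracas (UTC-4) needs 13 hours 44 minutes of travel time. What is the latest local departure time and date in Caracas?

9:31 AM on January 27

Target arrival in UTC: 1:45 PM − 10:30 = 3:15 AM on Jan 28.
Subtract 13 hours and 44 minutes → departure 1:31 PM UTC on Jan 27.
Caracas is UTC−4:00: 1:31 PM − 4:00 = 9:31 AM on Jan 27.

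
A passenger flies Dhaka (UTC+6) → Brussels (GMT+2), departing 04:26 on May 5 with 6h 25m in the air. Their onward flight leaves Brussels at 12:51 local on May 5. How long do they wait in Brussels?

6 hours

Convert departure to UTC: 04:26 − 6:00 = 22:26 UTC on May 4.
Add 6 hours and 25 minutes flight time → 04:51 UTC (May 5).
Brussels is UTC+2:00, so local arrival = 04:51 + 2:00 = 06:51 on May 5.
Layover = 12:51 − 06:51 = 6 hours.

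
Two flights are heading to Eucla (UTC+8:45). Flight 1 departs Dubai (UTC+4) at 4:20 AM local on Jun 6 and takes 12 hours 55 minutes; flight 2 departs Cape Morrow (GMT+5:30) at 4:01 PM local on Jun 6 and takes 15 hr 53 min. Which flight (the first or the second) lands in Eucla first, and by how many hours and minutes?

Flight 1 in UTC: 4:20 AM − 4:00 = 12:20 AM on Jun 6.
+12 hours and 55 minutes → arrive 1:15 PM UTC on Jun 6.
Flight 2 in UTC: 4:01 PM − 5:30 = 10:31 AM on Jun 6.
+15 hours 53 minutes → arrive 2:24 AM UTC on Jun 7.
Flight 1 lands earlier by 13 hours 9 minutes.

the first, by 13 hours 9 minutes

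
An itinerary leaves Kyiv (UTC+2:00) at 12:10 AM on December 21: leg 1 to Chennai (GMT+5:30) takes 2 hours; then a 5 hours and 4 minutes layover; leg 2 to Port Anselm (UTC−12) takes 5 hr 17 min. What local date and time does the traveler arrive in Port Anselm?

Convert departure to UTC: 12:10 AM − 2:00 = 10:10 PM UTC on Dec 20.
Add 2 hours leg 1 → 12:10 AM UTC (Dec 21).
Add 5 hours 4 minutes layover in Chennai → 5:14 AM UTC.
Add 5 hours 17 minutes leg 2 → 10:31 AM UTC.
Port Anselm is UTC−12:00, so local arrival = 10:31 AM − 12:00 = 10:31 PM on Dec 20.

10:31 PM on Dec 20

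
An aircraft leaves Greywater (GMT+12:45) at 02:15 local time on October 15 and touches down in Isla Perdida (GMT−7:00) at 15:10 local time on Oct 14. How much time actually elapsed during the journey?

8 hours 40 minutes

Departure in UTC: 02:15 − 12:45 = 13:30 on Oct 14.
Arrival in UTC: 15:10 + 7:00 = 22:10 on Oct 14.
Elapsed = 22:10 − 13:30 = 8 hours 40 minutes.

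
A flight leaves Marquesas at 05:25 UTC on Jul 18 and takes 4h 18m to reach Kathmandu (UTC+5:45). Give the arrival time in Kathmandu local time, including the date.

Departure is given in UTC: 05:25 on Jul 18.
Add 4 hours and 18 minutes → 09:43 UTC.
Kathmandu is UTC+5:45: 09:43 + 5:45 = 15:28 on Jul 18.

15:28 on July 18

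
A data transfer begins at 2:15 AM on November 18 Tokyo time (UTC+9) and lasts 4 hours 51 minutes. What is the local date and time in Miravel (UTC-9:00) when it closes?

1:06 PM on Nov 17

Convert start to UTC: 2:15 AM − 9:00 = 5:15 PM UTC on Nov 17.
Add 4 hours 51 minutes duration → 10:06 PM UTC.
Miravel is UTC−9:00, so local end time = 10:06 PM − 9:00 = 1:06 PM on Nov 17.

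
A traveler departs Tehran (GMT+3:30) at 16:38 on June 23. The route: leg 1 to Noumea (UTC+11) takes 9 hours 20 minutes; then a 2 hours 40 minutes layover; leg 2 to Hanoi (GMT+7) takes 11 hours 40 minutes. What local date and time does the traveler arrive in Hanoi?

19:48 on Jun 24

Convert departure to UTC: 16:38 − 3:30 = 13:08 UTC on Jun 23.
Add 9 hours 20 minutes leg 1 → 22:28 UTC.
Add 2 hours 40 minutes layover in Noumea → 01:08 UTC (Jun 24).
Add 11 hours 40 minutes leg 2 → 12:48 UTC.
Hanoi is UTC+7:00, so local arrival = 12:48 + 7:00 = 19:48 on Jun 24.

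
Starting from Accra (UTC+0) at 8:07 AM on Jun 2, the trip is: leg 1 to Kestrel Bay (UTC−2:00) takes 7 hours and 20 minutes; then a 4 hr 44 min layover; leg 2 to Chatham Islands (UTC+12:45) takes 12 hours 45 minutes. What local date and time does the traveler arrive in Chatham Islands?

9:41 PM on Jun 3

Accra is at UTC+0, so departure is already 8:07 AM UTC on Jun 2.
Add 7 hours and 20 minutes leg 1 → 3:27 PM UTC.
Add 4 hours 44 minutes layover in Kestrel Bay → 8:11 PM UTC.
Add 12 hours 45 minutes leg 2 → 8:56 AM UTC (Jun 3).
Chatham Islands is UTC+12:45, so local arrival = 8:56 AM + 12:45 = 9:41 PM on Jun 3.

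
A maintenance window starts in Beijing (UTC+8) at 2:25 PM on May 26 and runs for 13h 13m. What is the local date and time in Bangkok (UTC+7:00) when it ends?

2:38 AM on May 27

Convert start to UTC: 2:25 PM − 8:00 = 6:25 AM UTC on May 26.
Add 13 hours and 13 minutes duration → 7:38 PM UTC.
Bangkok is UTC+7:00, so local end time = 7:38 PM + 7:00 = 2:38 AM on May 27.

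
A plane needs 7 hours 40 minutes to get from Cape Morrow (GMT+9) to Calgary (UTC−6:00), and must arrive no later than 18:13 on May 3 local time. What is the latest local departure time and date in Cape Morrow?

Target arrival in UTC: 18:13 + 6:00 = 00:13 on May 4.
Subtract 7 hours 40 minutes → departure 16:33 UTC on May 3.
Cape Morrow is UTC+9:00: 16:33 + 9:00 = 01:33 on May 4.

01:33 on May 4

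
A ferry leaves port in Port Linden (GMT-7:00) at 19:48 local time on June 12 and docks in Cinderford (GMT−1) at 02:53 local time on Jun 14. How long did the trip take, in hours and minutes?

25 hours 5 minutes

Departure in UTC: 19:48 + 7:00 = 02:48 on Jun 13.
Arrival in UTC: 02:53 + 1:00 = 03:53 on Jun 14.
Elapsed = 03:53 − 02:48 (+1 day) = 25 hours 5 minutes.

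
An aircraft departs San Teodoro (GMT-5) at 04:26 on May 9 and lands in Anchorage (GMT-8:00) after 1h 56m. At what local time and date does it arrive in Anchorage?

03:22 on May 9

Anchorage is 3:00 behind San Teodoro.
After 1 hour and 56 minutes it is 06:22 in San Teodoro.
Shift by the zone difference: 06:22 − 3:00 = 03:22 on May 9 in Anchorage.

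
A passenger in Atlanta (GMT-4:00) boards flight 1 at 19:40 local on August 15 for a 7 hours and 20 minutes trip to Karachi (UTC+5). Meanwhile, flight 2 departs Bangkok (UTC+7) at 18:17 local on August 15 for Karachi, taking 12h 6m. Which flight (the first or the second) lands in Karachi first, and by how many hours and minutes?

the second, by 7 hours 37 minutes

Flight 1 in UTC: 19:40 + 4:00 = 23:40 on Aug 15.
+7 hours 20 minutes → arrive 07:00 UTC on Aug 16.
Flight 2 in UTC: 18:17 − 7:00 = 11:17 on Aug 15.
+12 hours 6 minutes → arrive 23:23 UTC on Aug 15.
Flight 2 lands earlier by 7 hours 37 minutes.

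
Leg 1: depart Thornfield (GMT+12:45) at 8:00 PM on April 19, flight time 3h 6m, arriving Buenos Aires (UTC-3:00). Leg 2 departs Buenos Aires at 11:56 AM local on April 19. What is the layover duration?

Convert departure to UTC: 8:00 PM − 12:45 = 7:15 AM UTC on Apr 19.
Add 3 hours and 6 minutes flight time → 10:21 AM UTC.
Buenos Aires is UTC−3:00, so local arrival = 10:21 AM − 3:00 = 7:21 AM on Apr 19.
Layover = 11:56 AM − 7:21 AM = 4 hours 35 minutes.

4 hours 35 minutes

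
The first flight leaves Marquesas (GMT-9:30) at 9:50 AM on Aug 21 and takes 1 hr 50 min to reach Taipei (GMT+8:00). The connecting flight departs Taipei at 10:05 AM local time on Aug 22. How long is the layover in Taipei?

Convert departure to UTC: 9:50 AM + 9:30 = 7:20 PM UTC on Aug 21.
Add 1 hour 50 minutes flight time → 9:10 PM UTC.
Taipei is UTC+8:00, so local arrival = 9:10 PM + 8:00 = 5:10 AM on Aug 22.
Layover = 10:05 AM − 5:10 AM = 4 hours 55 minutes.

4 hours 55 minutes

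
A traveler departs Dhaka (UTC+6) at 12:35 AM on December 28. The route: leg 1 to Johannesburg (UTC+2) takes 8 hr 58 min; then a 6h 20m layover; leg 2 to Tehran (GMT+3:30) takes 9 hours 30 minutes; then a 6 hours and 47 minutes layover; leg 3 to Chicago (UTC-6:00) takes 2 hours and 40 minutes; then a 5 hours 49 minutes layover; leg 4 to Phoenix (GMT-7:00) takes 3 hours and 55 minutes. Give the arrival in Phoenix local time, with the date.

7:34 AM on December 29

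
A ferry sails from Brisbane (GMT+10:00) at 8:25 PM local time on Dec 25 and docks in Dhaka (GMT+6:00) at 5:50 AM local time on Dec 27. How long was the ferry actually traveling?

Departure in UTC: 8:25 PM − 10:00 = 10:25 AM on Dec 25.
Arrival in UTC: 5:50 AM − 6:00 = 11:50 PM on Dec 26.
Elapsed = 11:50 PM − 10:25 AM (+1 day) = 37 hours 25 minutes.

37 hours 25 minutes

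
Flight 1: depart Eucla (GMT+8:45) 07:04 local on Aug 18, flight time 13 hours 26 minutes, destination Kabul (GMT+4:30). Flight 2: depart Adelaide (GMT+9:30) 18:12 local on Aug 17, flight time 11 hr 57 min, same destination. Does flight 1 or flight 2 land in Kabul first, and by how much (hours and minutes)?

the second, by 15 hours 6 minutes

Flight 1 in UTC: 07:04 − 8:45 = 22:19 on Aug 17.
+13 hours and 26 minutes → arrive 11:45 UTC on Aug 18.
Flight 2 in UTC: 18:12 − 9:30 = 08:42 on Aug 17.
+11 hours and 57 minutes → arrive 20:39 UTC on Aug 17.
Flight 2 lands earlier by 15 hours 6 minutes.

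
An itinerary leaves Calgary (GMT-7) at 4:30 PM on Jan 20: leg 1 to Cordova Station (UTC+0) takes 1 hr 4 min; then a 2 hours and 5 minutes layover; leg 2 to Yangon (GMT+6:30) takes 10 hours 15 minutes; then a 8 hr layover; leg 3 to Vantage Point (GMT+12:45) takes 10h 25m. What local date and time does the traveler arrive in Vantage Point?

Convert departure to UTC: 4:30 PM + 7:00 = 11:30 PM UTC on Jan 20.
Add 1 hour and 4 minutes leg 1 → 12:34 AM UTC (Jan 21).
Add 2 hours 5 minutes layover in Cordova Station → 2:39 AM UTC.
Add 10 hours and 15 minutes leg 2 → 12:54 PM UTC.
Add 8 hours layover in Yangon → 8:54 PM UTC.
Add 10 hours 25 minutes leg 3 → 7:19 AM UTC (Jan 22).
Vantage Point is UTC+12:45, so local arrival = 7:19 AM + 12:45 = 8:04 PM on Jan 22.

8:04 PM on Jan 22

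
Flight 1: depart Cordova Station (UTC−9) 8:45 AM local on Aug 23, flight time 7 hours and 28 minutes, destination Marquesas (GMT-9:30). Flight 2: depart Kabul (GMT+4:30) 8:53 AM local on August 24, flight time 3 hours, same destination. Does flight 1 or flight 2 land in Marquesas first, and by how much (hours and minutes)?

Flight 1 in UTC: 8:45 AM + 9:00 = 5:45 PM on Aug 23.
+7 hours 28 minutes → arrive 1:13 AM UTC on Aug 24.
Flight 2 in UTC: 8:53 AM − 4:30 = 4:23 AM on Aug 24.
+3 hours → arrive 7:23 AM UTC on Aug 24.
Flight 1 lands earlier by 6 hours 10 minutes.

the first, by 6 hours 10 minutes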